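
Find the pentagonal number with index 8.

8·(3·8 − 1)/2 = 8·23/2 = 92.

92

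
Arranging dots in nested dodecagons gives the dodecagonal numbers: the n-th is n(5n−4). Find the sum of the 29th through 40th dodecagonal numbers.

Σ i(5i−4) = 5Σi² − 4Σi over i = 29..40.
Σi = 820 − 406 = 414 and Σi² = 22140 − 7714 = 14426.
5·14426 − 4·414 = 70474.

70474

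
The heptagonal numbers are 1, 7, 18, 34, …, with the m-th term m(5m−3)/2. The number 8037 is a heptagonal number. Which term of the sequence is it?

Set n(5n−3)/2 = 8037, giving 5n² − 3n − 16074 = 0.
So n = (3 + 567) / 10 = 570/10 = 57.
Check: 57·(5·57 − 3)/2 = 8037. ✓

57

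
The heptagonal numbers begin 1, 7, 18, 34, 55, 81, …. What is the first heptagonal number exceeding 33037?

33466

Solve n(5n−3)/2 > 33037 for integer n.
The largest n with value ≤ 33037 is 115 (since 32890 ≤ 33037 < 33466), so the first above is n = 116, value 33466.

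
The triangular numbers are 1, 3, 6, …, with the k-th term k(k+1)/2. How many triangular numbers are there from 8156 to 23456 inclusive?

The n-th triangular number is n(n+1)/2.
Smallest index with value ≥ 8156: n = 128 (giving 8256).
Largest index with value ≤ 23456: n = 216 (giving 23436).
Indices 128 through 216: 89 terms.

89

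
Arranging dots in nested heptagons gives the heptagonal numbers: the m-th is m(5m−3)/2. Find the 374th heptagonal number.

The 374th heptagonal number is n(5n−3)/2 with n = 374.
374·(5·374 − 3)/2 = 374·1867/2 = 349129.

349129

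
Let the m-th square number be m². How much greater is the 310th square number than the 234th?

41344

310² = 96100 and 234² = 54756.
Difference: 96100 − 54756 = 41344.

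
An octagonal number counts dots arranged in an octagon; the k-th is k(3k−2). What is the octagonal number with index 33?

The 33rd octagonal number is n(3n−2) with n = 33.
33·(3·33 − 2) = 33·97 = 3201.

3201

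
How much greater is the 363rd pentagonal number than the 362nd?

Consecutive pentagonal numbers differ by 3n − 2: here 3·363 − 2 = 1087.

1087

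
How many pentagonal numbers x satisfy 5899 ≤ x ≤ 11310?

The n-th pentagonal number is n(3n−1)/2.
Smallest index with value ≥ 5899: n = 63 (giving 5922).
Largest index with value ≤ 11310: n = 87 (giving 11310).
Indices 63 through 87: 25 terms.

25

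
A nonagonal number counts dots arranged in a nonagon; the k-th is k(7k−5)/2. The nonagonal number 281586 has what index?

Set n(7n−5)/2 = 281586, giving 7n² − 5n − 563172 = 0.
So n = (5 + 3971) / 14 = 3976/14 = 284.

284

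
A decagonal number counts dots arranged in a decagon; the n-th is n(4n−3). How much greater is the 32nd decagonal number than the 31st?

249

Consecutive decagonal numbers differ by 8n − 7: here 8·32 − 7 = 249.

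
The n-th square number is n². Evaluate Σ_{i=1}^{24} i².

4900

Σ_{i=1}^{24} i² = 24·25·49/6 = 4900.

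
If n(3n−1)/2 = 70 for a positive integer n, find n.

Set n(3n−1)/2 = 70, giving 3n² − n − 140 = 0.
The discriminant is 1 + 24·70 = 1681, and √1681 = 41.
So n = (1 + 41) / 6 = 42/6 = 7.
Check: 7·(3·7 − 1)/2 = 70. ✓

7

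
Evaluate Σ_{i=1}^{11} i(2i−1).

946

Σ i(2i−1) = 2Σi² − Σi over i = 1..11.
Σi = 66 and Σi² = 506.
2·506 − 1·66 = 946.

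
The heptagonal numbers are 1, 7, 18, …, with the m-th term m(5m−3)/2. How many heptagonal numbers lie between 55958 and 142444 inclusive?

The n-th heptagonal number is n(5n−3)/2.
Smallest index with value ≥ 55958: n = 150 (giving 56025).
Largest index with value ≤ 142444: n = 239 (giving 142444).
Indices 150 through 239: 90 terms.

90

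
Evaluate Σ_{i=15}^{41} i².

22806

Σ_{i=15}^{41} i² = 23821 − 1015 = 22806.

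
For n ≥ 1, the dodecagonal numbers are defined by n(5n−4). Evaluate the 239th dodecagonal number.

284649

The 239th dodecagonal number is n(5n−4) with n = 239.
239·(5·239 − 4) = 239·1191 = 284649.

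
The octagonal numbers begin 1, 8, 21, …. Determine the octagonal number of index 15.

The 15th octagonal number is n(3n−2) with n = 15.
15·(3·15 − 2) = 15·43 = 645.

645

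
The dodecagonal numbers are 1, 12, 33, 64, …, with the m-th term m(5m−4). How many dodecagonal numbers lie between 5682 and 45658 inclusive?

The n-th dodecagonal number is n(5n−4).
Smallest index with value ≥ 5682: n = 35 (giving 5985).
Largest index with value ≤ 45658: n = 95 (giving 44745).
Indices 35 through 95: 61 terms.

61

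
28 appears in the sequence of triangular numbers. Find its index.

7

Set n(n+1)/2 = 28, giving n² + n − 56 = 0.
The discriminant is 1 + 8·28 = 225, and √225 = 15.
So n = (-1 + 15) / 2 = 14/2 = 7.
Check: 7·8/2 = 28. ✓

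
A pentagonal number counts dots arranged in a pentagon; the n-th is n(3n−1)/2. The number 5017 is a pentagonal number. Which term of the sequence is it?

58

Set n(3n−1)/2 = 5017, giving 3n² − n − 10034 = 0.
The discriminant is 1 + 24·5017 = 120409, and √120409 = 347.
So n = (1 + 347) / 6 = 348/6 = 58.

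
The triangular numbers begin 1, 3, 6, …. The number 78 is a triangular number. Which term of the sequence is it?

Set n(n+1)/2 = 78, giving n² + n − 156 = 0.
So n = (-1 + 25) / 2 = 24/2 = 12.

12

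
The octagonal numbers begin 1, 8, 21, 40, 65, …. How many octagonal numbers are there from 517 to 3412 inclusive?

21

The n-th octagonal number is n(3n−2).
Smallest index with value ≥ 517: n = 14 (giving 560).
Largest index with value ≤ 3412: n = 34 (giving 3400).
Indices 14 through 34: 21 terms.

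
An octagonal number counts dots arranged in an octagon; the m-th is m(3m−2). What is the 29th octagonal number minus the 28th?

169

Consecutive octagonal numbers differ by 6n − 5: here 6·29 − 5 = 169.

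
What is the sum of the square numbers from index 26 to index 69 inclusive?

106370

Σ_{i=26}^{69} i² = 111895 − 5525 = 106370.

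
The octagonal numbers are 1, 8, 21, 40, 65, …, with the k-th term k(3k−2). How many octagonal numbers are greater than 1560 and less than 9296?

The n-th octagonal number is n(3n−2).
Smallest index with value > 1560: n = 24 (giving 1680).
Largest index with value < 9296: n = 55 (giving 8965).
Indices 24 through 55: 32 terms.

32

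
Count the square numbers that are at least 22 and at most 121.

7

The n-th square number is n².
Smallest index with value ≥ 22: n = 5 (giving 25).
Largest index with value ≤ 121: n = 11 (giving 121).
Indices 5 through 11: 7 terms.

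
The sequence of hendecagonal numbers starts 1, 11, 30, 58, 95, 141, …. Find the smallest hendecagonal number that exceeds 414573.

414808

Solve n(9n−7)/2 > 414573 for integer n.
The largest n with value ≤ 414573 is 303 (since 412080 ≤ 414573 < 414808), so the first above is n = 304, value 414808.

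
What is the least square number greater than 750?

Solve n² > 750 for integer n.
The largest n with value ≤ 750 is 27 (since 729 ≤ 750 < 784), so the first above is n = 28, value 784.

784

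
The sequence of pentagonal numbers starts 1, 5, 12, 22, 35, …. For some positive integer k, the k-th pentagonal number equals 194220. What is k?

360

Set n(3n−1)/2 = 194220, giving 3n² − n − 388440 = 0.
So n = (1 + 2159) / 6 = 2160/6 = 360.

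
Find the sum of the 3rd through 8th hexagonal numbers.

365

Σ i(2i−1) = 2Σi² − Σi over i = 3..8.
Σi = 36 − 3 = 33 and Σi² = 204 − 5 = 199.
2·199 − 1·33 = 365.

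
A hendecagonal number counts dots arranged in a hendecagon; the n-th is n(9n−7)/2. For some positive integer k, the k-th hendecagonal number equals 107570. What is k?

155

Set n(9n−7)/2 = 107570, giving 9n² − 7n − 215140 = 0.
The discriminant is 49 + 72·107570 = 7745089, and √7745089 = 2783.
So n = (7 + 2783) / 18 = 2790/18 = 155.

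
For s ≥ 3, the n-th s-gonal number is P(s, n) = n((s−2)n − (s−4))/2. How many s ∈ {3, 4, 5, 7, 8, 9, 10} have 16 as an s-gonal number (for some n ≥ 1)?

1

s = 3: P(3, 5) = 15 and P(3, 6) = 21; 16 is not s-gonal.
s = 4: P(4, 4) = 16. ✓
s = 5: P(5, 3) = 12 and P(5, 4) = 22; 16 is not s-gonal.
s = 7: P(7, 2) = 7 and P(7, 3) = 18; 16 is not s-gonal.
s = 8: P(8, 2) = 8 and P(8, 3) = 21; 16 is not s-gonal.
s = 9: P(9, 2) = 9 and P(9, 3) = 24; 16 is not s-gonal.
s = 10: P(10, 2) = 10 and P(10, 3) = 27; 16 is not s-gonal.
Hits: s ∈ {4} → 1.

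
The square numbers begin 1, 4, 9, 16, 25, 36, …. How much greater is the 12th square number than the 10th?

12² = 144 and 10² = 100.
Difference: 144 − 100 = 44.

44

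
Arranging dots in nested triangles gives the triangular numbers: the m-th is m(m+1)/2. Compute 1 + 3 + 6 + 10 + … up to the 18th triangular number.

1140

Σ i(i+1)/2 = (Σi² + Σi) / 2 over i = 1..18.
Σi = 171 and Σi² = 2109.
(1·2109 + 1·171) / 2 = 2280/2 = 1140.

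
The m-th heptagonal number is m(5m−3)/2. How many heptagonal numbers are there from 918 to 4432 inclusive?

The n-th heptagonal number is n(5n−3)/2.
Smallest index with value ≥ 918: n = 20 (giving 970).
Largest index with value ≤ 4432: n = 42 (giving 4347).
Indices 20 through 42: 23 terms.

23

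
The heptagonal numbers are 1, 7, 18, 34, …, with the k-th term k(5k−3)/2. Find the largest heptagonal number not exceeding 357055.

Solve n(5n−3)/2 ≤ 357055 for integer n.
n = 378 gives 356643 ≤ 357055, while n = 379 gives 358534 > 357055; so the answer is 356643.

356643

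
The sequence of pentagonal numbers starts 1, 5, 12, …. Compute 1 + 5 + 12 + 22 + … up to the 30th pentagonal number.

Σ i(3i−1)/2 = (3Σi² − Σi) / 2 over i = 1..30.
Σi = 465 and Σi² = 9455.
(3·9455 − 1·465) / 2 = 27900/2 = 13950.

13950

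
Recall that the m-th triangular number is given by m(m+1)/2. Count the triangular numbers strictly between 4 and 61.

The n-th triangular number is n(n+1)/2.
Smallest index with value > 4: n = 3 (giving 6).
Largest index with value < 61: n = 10 (giving 55).
Indices 3 through 10: 8 terms.

8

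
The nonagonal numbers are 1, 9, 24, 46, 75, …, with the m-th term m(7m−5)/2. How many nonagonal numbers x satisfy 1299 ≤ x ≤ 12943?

42

The n-th nonagonal number is n(7n−5)/2.
Smallest index with value ≥ 1299: n = 20 (giving 1350).
Largest index with value ≤ 12943: n = 61 (giving 12871).
Indices 20 through 61: 42 terms.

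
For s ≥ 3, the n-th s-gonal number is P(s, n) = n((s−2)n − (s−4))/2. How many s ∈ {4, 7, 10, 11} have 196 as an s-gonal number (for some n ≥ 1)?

s = 4: P(4, 14) = 196. ✓
s = 7: P(7, 9) = 189 and P(7, 10) = 235; 196 is not s-gonal.
s = 10: P(10, 7) = 175 and P(10, 8) = 232; 196 is not s-gonal.
s = 11: P(11, 7) = 196. ✓
Hits: s ∈ {4, 11} → 2.

2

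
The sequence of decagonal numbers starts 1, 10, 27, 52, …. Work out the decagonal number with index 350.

488950

350·(4·350 − 3) = 350·1397 = 488950.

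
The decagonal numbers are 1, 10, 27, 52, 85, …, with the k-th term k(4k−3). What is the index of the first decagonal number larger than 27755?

Solve n(4n−3) > 27755 for integer n.
The largest n with value ≤ 27755 is 83 (since 27307 ≤ 27755 < 27972), so the first above is n = 84, value 27972.

84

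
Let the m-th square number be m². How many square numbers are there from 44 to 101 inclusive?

The n-th square number is n².
Smallest index with value ≥ 44: n = 7 (giving 49).
Largest index with value ≤ 101: n = 10 (giving 100).
Indices 7 through 10: 4 terms.

4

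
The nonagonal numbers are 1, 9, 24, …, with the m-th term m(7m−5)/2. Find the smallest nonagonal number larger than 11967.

Solve n(7n−5)/2 > 11967 for integer n.
The largest n with value ≤ 11967 is 58 (since 11629 ≤ 11967 < 12036), so the first above is n = 59, value 12036.

12036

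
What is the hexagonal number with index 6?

66

The 6th hexagonal number is n(2n−1) with n = 6.
6·(2·6 − 1) = 6·11 = 66.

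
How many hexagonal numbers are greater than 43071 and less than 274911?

The n-th hexagonal number is n(2n−1).
Smallest index with value > 43071: n = 148 (giving 43660).
Largest index with value < 274911: n = 370 (giving 273430).
Indices 148 through 370: 223 terms.

223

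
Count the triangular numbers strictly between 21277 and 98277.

The n-th triangular number is n(n+1)/2.
Smallest index with value > 21277: n = 206 (giving 21321).
Largest index with value < 98277: n = 442 (giving 97903).
Indices 206 through 442: 237 terms.

237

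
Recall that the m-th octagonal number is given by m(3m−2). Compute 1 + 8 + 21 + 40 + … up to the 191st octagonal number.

Σ i(3i−2) = 3Σi² − 2Σi over i = 1..191.
Σi = 18336 and Σi² = 2340896.
3·2340896 − 2·18336 = 6986016.

6986016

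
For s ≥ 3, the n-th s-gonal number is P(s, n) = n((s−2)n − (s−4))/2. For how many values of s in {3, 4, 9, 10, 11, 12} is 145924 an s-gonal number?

1

s = 3: P(3, 539) = 145530 and P(3, 540) = 146070; 145924 is not s-gonal.
s = 4: P(4, 382) = 145924. ✓
s = 9: P(9, 204) = 145146 and P(9, 205) = 146575; 145924 is not s-gonal.
s = 10: P(10, 191) = 145351 and P(10, 192) = 146880; 145924 is not s-gonal.
s = 11: P(11, 180) = 145170 and P(11, 181) = 146791; 145924 is not s-gonal.
s = 12: P(12, 171) = 145521 and P(12, 172) = 147232; 145924 is not s-gonal.
Hits: s ∈ {4} → 1.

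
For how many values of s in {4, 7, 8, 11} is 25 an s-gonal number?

1

s = 4: P(4, 5) = 25. ✓
s = 7: P(7, 3) = 18 and P(7, 4) = 34; 25 is not s-gonal.
s = 8: P(8, 3) = 21 and P(8, 4) = 40; 25 is not s-gonal.
s = 11: P(11, 2) = 11 and P(11, 3) = 30; 25 is not s-gonal.
Hits: s ∈ {4} → 1.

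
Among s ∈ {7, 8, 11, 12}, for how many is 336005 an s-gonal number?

s = 7: P(7, 366) = 334341 and P(7, 367) = 336172; 336005 is not s-gonal.
s = 8: P(8, 335) = 336005. ✓
s = 11: P(11, 273) = 334425 and P(11, 274) = 336883; 336005 is not s-gonal.
s = 12: P(12, 259) = 334369 and P(12, 260) = 336960; 336005 is not s-gonal.
Hits: s ∈ {8} → 1.

1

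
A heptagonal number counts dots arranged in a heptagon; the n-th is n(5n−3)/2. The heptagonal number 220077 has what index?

Set n(5n−3)/2 = 220077, giving 5n² − 3n − 440154 = 0.
The discriminant is 9 + 40·220077 = 8803089, and √8803089 = 2967.
So n = (3 + 2967) / 10 = 2970/10 = 297.

297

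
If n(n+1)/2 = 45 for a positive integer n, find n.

9

Set n(n+1)/2 = 45, giving n² + n − 90 = 0.
So n = (-1 + 19) / 2 = 18/2 = 9.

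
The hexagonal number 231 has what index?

Set n(2n−1) = 231, giving 2n² − n − 231 = 0.
The discriminant is 1 + 8·231 = 1849, and √1849 = 43.
So n = (1 + 43) / 4 = 44/4 = 11.

11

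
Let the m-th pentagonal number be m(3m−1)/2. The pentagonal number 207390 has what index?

372

Set n(3n−1)/2 = 207390, giving 3n² − n − 414780 = 0.
The discriminant is 1 + 24·207390 = 4977361, and √4977361 = 2231.
So n = (1 + 2231) / 6 = 2232/6 = 372.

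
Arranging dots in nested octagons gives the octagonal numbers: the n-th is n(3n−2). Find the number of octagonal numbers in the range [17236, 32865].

The n-th octagonal number is n(3n−2).
Smallest index with value ≥ 17236: n = 77 (giving 17633).
Largest index with value ≤ 32865: n = 105 (giving 32865).
Indices 77 through 105: 29 terms.

29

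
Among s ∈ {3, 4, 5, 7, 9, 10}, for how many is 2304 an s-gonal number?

1

s = 3: P(3, 67) = 2278 and P(3, 68) = 2346; 2304 is not s-gonal.
s = 4: P(4, 48) = 2304. ✓
s = 5: P(5, 39) = 2262 and P(5, 40) = 2380; 2304 is not s-gonal.
s = 7: P(7, 30) = 2205 and P(7, 31) = 2356; 2304 is not s-gonal.
s = 9: P(9, 26) = 2301 and P(9, 27) = 2484; 2304 is not s-gonal.
s = 10: P(10, 24) = 2232 and P(10, 25) = 2425; 2304 is not s-gonal.
Hits: s ∈ {4} → 1.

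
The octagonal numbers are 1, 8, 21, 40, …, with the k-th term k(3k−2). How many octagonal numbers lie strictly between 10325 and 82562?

The n-th octagonal number is n(3n−2).
Smallest index with value > 10325: n = 60 (giving 10680).
Largest index with value < 82562: n = 166 (giving 82336).
Indices 60 through 166: 107 terms.

107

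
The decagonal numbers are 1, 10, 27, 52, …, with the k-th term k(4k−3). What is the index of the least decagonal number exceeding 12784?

Solve n(4n−3) > 12784 for integer n.
The largest n with value ≤ 12784 is 56 (since 12376 ≤ 12784 < 12825), so the first above is n = 57, value 12825.

57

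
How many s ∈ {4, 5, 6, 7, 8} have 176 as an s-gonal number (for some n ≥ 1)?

s = 4: P(4, 13) = 169 and P(4, 14) = 196; 176 is not s-gonal.
s = 5: P(5, 11) = 176. ✓
s = 6: P(6, 9) = 153 and P(6, 10) = 190; 176 is not s-gonal.
s = 7: P(7, 8) = 148 and P(7, 9) = 189; 176 is not s-gonal.
s = 8: P(8, 8) = 176. ✓
Hits: s ∈ {5, 8} → 2.

2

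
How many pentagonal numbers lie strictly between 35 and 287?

The n-th pentagonal number is n(3n−1)/2.
Smallest index with value > 35: n = 6 (giving 51).
Largest index with value < 287: n = 13 (giving 247).
Indices 6 through 13: 8 terms.

8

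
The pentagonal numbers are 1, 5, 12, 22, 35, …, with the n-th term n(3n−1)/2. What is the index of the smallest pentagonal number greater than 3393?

Solve n(3n−1)/2 > 3393 for integer n.
The largest n with value ≤ 3393 is 47 (since 3290 ≤ 3393 < 3432), so the first above is n = 48, value 3432.

48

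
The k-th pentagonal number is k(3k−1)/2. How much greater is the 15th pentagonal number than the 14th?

Consecutive pentagonal numbers differ by 3n − 2: here 3·15 − 2 = 43.

43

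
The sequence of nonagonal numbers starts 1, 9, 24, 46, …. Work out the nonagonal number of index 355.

440200

The 355th nonagonal number is n(7n−5)/2 with n = 355.
355·(7·355 − 5)/2 = 355·2480/2 = 355·1240 = 440200.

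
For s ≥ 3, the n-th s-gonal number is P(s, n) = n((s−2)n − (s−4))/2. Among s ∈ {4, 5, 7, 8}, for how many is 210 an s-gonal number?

s = 4: P(4, 14) = 196 and P(4, 15) = 225; 210 is not s-gonal.
s = 5: P(5, 12) = 210. ✓
s = 7: P(7, 9) = 189 and P(7, 10) = 235; 210 is not s-gonal.
s = 8: P(8, 8) = 176 and P(8, 9) = 225; 210 is not s-gonal.
Hits: s ∈ {5} → 1.

1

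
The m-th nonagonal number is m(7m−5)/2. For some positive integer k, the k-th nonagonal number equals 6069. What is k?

42

Set n(7n−5)/2 = 6069, giving 7n² − 5n − 12138 = 0.
The discriminant is 25 + 56·6069 = 339889, and √339889 = 583.
So n = (5 + 583) / 14 = 588/14 = 42.
Check: 42·(7·42 − 5)/2 = 6069. ✓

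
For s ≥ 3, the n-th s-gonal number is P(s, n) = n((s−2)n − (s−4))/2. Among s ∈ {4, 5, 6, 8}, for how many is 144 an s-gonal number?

1

s = 4: P(4, 12) = 144. ✓
s = 5: P(5, 9) = 117 and P(5, 10) = 145; 144 is not s-gonal.
s = 6: P(6, 8) = 120 and P(6, 9) = 153; 144 is not s-gonal.
s = 8: P(8, 7) = 133 and P(8, 8) = 176; 144 is not s-gonal.
Hits: s ∈ {4} → 1.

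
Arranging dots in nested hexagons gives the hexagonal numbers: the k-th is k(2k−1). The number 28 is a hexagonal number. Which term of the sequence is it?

Set n(2n−1) = 28, giving 2n² − n − 28 = 0.
The discriminant is 1 + 8·28 = 225, and √225 = 15.
So n = (1 + 15) / 4 = 16/4 = 4.

4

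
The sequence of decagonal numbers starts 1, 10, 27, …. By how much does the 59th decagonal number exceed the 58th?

Consecutive decagonal numbers differ by 8n − 7: here 8·59 − 7 = 465.

465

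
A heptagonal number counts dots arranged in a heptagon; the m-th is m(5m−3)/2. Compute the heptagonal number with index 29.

29·(5·29 − 3)/2 = 29·142/2 = 29·71 = 2059.

2059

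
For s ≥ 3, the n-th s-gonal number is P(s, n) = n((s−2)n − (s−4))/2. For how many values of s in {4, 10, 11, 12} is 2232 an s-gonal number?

s = 4: P(4, 47) = 2209 and P(4, 48) = 2304; 2232 is not s-gonal.
s = 10: P(10, 24) = 2232. ✓
s = 11: P(11, 22) = 2101 and P(11, 23) = 2300; 2232 is not s-gonal.
s = 12: P(12, 21) = 2121 and P(12, 22) = 2332; 2232 is not s-gonal.
Hits: s ∈ {10} → 1.

1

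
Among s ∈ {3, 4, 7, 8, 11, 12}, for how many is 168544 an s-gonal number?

s = 3: P(3, 580) = 168490 and P(3, 581) = 169071; 168544 is not s-gonal.
s = 4: P(4, 410) = 168100 and P(4, 411) = 168921; 168544 is not s-gonal.
s = 7: P(7, 259) = 167314 and P(7, 260) = 168610; 168544 is not s-gonal.
s = 8: P(8, 237) = 168033 and P(8, 238) = 169456; 168544 is not s-gonal.
s = 11: P(11, 193) = 166945 and P(11, 194) = 168683; 168544 is not s-gonal.
s = 12: P(12, 184) = 168544. ✓
Hits: s ∈ {12} → 1.

1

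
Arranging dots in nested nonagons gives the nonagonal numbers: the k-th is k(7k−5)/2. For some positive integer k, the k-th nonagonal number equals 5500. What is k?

Set n(7n−5)/2 = 5500, giving 7n² − 5n − 11000 = 0.
The discriminant is 25 + 56·5500 = 308025, and √308025 = 555.
So n = (5 + 555) / 14 = 560/14 = 40.

40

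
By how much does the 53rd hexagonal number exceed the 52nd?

209

Consecutive hexagonal numbers differ by 4n − 3: here 4·53 − 3 = 209.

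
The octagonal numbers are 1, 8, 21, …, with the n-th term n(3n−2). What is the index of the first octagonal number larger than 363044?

Solve n(3n−2) > 363044 for integer n.
The largest n with value ≤ 363044 is 348 (since 362616 ≤ 363044 < 364705), so the first above is n = 349, value 364705.

349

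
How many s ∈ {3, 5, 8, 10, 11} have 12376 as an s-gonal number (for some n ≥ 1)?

2

s = 3: P(3, 156) = 12246 and P(3, 157) = 12403; 12376 is not s-gonal.
s = 5: P(5, 91) = 12376. ✓
s = 8: P(8, 64) = 12160 and P(8, 65) = 12545; 12376 is not s-gonal.
s = 10: P(10, 56) = 12376. ✓
s = 11: P(11, 52) = 11986 and P(11, 53) = 12455; 12376 is not s-gonal.
Hits: s ∈ {5, 10} → 2.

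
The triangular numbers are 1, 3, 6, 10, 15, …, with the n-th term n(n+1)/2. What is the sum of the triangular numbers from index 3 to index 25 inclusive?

2921

Σ i(i+1)/2 = (Σi² + Σi) / 2 over i = 3..25.
Σi = 325 − 3 = 322 and Σi² = 5525 − 5 = 5520.
(1·5520 + 1·322) / 2 = 5842/2 = 2921.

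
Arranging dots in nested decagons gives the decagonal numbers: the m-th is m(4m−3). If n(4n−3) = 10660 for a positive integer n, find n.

Set n(4n−3) = 10660, giving 4n² − 3n − 10660 = 0.
So n = (3 + 413) / 8 = 416/8 = 52.

52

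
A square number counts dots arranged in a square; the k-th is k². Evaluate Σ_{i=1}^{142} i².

Σ_{i=1}^{142} i² = 142·143·285/6 = 964535.

964535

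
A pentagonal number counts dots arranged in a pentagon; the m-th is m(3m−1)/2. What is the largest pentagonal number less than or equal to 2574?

Solve n(3n−1)/2 ≤ 2574 for integer n.
n = 41 gives 2501 ≤ 2574, while n = 42 gives 2625 > 2574; so the answer is 2501.

2501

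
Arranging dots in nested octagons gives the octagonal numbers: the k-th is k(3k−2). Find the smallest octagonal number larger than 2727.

2821

Solve n(3n−2) > 2727 for integer n.
The largest n with value ≤ 2727 is 30 (since 2640 ≤ 2727 < 2821), so the first above is n = 31, value 2821.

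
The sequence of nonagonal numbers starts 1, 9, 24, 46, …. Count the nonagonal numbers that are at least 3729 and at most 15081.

34

The n-th nonagonal number is n(7n−5)/2.
Smallest index with value ≥ 3729: n = 33 (giving 3729).
Largest index with value ≤ 15081: n = 66 (giving 15081).
Indices 33 through 66: 34 terms.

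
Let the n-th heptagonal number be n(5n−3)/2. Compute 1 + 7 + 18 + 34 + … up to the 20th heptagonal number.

6860

Σ i(5i−3)/2 = (5Σi² − 3Σi) / 2 over i = 1..20.
Σi = 210 and Σi² = 2870.
(5·2870 − 3·210) / 2 = 13720/2 = 6860.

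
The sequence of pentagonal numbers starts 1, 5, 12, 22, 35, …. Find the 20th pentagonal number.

The 20th pentagonal number is n(3n−1)/2 with n = 20.
20·(3·20 − 1)/2 = 20·59/2 = 590.

590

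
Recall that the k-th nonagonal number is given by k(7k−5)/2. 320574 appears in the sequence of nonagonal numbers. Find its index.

Set n(7n−5)/2 = 320574, giving 7n² − 5n − 641148 = 0.
The discriminant is 25 + 56·320574 = 17952169, and √17952169 = 4237.
So n = (5 + 4237) / 14 = 4242/14 = 303.

303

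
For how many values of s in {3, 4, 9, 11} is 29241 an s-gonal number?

s = 3: P(3, 241) = 29161 and P(3, 242) = 29403; 29241 is not s-gonal.
s = 4: P(4, 171) = 29241. ✓
s = 9: P(9, 91) = 28756 and P(9, 92) = 29394; 29241 is not s-gonal.
s = 11: P(11, 81) = 29241. ✓
Hits: s ∈ {4, 11} → 2.

2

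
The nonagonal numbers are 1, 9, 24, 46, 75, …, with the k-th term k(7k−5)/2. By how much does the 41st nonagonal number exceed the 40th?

281

Consecutive nonagonal numbers differ by 7n − 6: here 7·41 − 6 = 281.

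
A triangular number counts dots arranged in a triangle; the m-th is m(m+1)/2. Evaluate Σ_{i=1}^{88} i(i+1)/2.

117480

Σ i(i+1)/2 = (Σi² + Σi) / 2 over i = 1..88.
Σi = 3916 and Σi² = 231044.
(1·231044 + 1·3916) / 2 = 234960/2 = 117480.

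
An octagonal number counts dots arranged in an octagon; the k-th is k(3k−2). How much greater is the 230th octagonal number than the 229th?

1375

Consecutive octagonal numbers differ by 6n − 5: here 6·230 − 5 = 1375.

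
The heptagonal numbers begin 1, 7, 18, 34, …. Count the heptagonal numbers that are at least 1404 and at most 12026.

The n-th heptagonal number is n(5n−3)/2.
Smallest index with value ≥ 1404: n = 24 (giving 1404).
Largest index with value ≤ 12026: n = 69 (giving 11799).
Indices 24 through 69: 46 terms.

46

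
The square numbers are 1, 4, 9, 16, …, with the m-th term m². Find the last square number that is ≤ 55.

49

Solve n² ≤ 55 for integer n.
n = 7 gives 49 ≤ 55, while n = 8 gives 64 > 55; so the answer is 49.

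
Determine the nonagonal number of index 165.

The 165th nonagonal number is n(7n−5)/2 with n = 165.
165·(7·165 − 5)/2 = 165·1150/2 = 165·575 = 94875.

94875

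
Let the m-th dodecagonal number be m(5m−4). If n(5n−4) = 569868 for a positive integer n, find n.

Set n(5n−4) = 569868, giving 5n² − 4n − 569868 = 0.
The discriminant is 16 + 20·569868 = 11397376, and √11397376 = 3376.
So n = (4 + 3376) / 10 = 3380/10 = 338.

338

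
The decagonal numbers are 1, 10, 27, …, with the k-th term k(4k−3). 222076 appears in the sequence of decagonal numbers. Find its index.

Set n(4n−3) = 222076, giving 4n² − 3n − 222076 = 0.
So n = (3 + 1885) / 8 = 1888/8 = 236.
Check: 236·(4·236 − 3) = 222076. ✓

236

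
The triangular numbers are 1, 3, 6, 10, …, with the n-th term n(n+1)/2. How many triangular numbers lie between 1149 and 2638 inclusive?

The n-th triangular number is n(n+1)/2.
Smallest index with value ≥ 1149: n = 48 (giving 1176).
Largest index with value ≤ 2638: n = 72 (giving 2628).
Indices 48 through 72: 25 terms.

25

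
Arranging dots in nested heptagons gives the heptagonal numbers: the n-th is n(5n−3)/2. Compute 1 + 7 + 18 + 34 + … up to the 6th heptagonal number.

196

Σ i(5i−3)/2 = (5Σi² − 3Σi) / 2 over i = 1..6.
Σi = 21 and Σi² = 91.
(5·91 − 3·21) / 2 = 392/2 = 196.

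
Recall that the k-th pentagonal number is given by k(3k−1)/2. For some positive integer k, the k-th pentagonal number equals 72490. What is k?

220

Set n(3n−1)/2 = 72490, giving 3n² − n − 144980 = 0.
The discriminant is 1 + 24·72490 = 1739761, and √1739761 = 1319.
So n = (1 + 1319) / 6 = 1320/6 = 220.
Check: 220·(3·220 − 1)/2 = 72490. ✓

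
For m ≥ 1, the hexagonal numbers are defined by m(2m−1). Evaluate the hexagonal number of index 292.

The 292nd hexagonal number is n(2n−1) with n = 292.
292·(2·292 − 1) = 292·583 = 170236.

170236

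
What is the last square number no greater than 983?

Solve n² ≤ 983 for integer n.
n = 31 gives 961 ≤ 983, while n = 32 gives 1024 > 983; so the answer is 961.

961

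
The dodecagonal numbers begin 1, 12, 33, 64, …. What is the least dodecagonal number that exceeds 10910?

11328

Solve n(5n−4) > 10910 for integer n.
The largest n with value ≤ 10910 is 47 (since 10857 ≤ 10910 < 11328), so the first above is n = 48, value 11328.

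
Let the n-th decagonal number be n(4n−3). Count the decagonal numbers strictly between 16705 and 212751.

165

The n-th decagonal number is n(4n−3).
Smallest index with value > 16705: n = 66 (giving 17226).
Largest index with value < 212751: n = 230 (giving 210910).
Indices 66 through 230: 165 terms.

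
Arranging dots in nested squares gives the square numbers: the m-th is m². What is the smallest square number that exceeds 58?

Solve n² > 58 for integer n.
The largest n with value ≤ 58 is 7 (since 49 ≤ 58 < 64), so the first above is n = 8, value 64.

64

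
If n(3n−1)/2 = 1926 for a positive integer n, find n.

Set n(3n−1)/2 = 1926, giving 3n² − n − 3852 = 0.
The discriminant is 1 + 24·1926 = 46225, and √46225 = 215.
So n = (1 + 215) / 6 = 216/6 = 36.

36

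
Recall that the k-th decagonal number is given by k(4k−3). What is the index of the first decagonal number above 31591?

Solve n(4n−3) > 31591 for integer n.
The largest n with value ≤ 31591 is 89 (since 31417 ≤ 31591 < 32130), so the first above is n = 90, value 32130.

90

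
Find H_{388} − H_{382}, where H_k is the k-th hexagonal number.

388·(2·388 − 1) = 300700 and 382·(2·382 − 1) = 291466.
Difference: 300700 − 291466 = 9234.

9234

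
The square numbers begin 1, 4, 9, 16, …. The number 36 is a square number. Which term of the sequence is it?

We need n² = 36, so n = √36 = 6.
Check: 6² = 36. ✓

6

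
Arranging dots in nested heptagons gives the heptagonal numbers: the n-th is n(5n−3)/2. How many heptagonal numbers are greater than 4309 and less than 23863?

56

The n-th heptagonal number is n(5n−3)/2.
Smallest index with value > 4309: n = 42 (giving 4347).
Largest index with value < 23863: n = 97 (giving 23377).
Indices 42 through 97: 56 terms.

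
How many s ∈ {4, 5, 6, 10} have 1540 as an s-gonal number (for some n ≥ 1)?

s = 4: P(4, 39) = 1521 and P(4, 40) = 1600; 1540 is not s-gonal.
s = 5: P(5, 32) = 1520 and P(5, 33) = 1617; 1540 is not s-gonal.
s = 6: P(6, 28) = 1540. ✓
s = 10: P(10, 20) = 1540. ✓
Hits: s ∈ {6, 10} → 2.

2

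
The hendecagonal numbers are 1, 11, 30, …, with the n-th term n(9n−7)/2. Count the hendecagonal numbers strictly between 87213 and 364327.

145

The n-th hendecagonal number is n(9n−7)/2.
Smallest index with value > 87213: n = 140 (giving 87710).
Largest index with value < 364327: n = 284 (giving 361958).
Indices 140 through 284: 145 terms.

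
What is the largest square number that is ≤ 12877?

12769

Solve n² ≤ 12877 for integer n.
n = 113 gives 12769 ≤ 12877, while n = 114 gives 12996 > 12877; so the answer is 12769.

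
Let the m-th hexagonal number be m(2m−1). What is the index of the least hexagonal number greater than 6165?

Solve n(2n−1) > 6165 for integer n.
The largest n with value ≤ 6165 is 55 (since 5995 ≤ 6165 < 6216), so the first above is n = 56, value 6216.

56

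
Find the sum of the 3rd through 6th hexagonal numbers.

154

Σ i(2i−1) = 2Σi² − Σi over i = 3..6.
Σi = 21 − 3 = 18 and Σi² = 91 − 5 = 86.
2·86 − 1·18 = 154.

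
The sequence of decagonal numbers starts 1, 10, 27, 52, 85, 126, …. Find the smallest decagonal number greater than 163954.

164227

Solve n(4n−3) > 163954 for integer n.
The largest n with value ≤ 163954 is 202 (since 162610 ≤ 163954 < 164227), so the first above is n = 203, value 164227.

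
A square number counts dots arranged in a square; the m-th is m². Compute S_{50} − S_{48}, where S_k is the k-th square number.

196

50² = 2500 and 48² = 2304.
Difference: 2500 − 2304 = 196.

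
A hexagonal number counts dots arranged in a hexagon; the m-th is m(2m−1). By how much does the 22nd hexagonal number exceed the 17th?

22·(2·22 − 1) = 946 and 17·(2·17 − 1) = 561.
Difference: 946 − 561 = 385.

385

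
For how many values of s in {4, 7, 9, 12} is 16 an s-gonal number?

s = 4: P(4, 4) = 16. ✓
s = 7: P(7, 2) = 7 and P(7, 3) = 18; 16 is not s-gonal.
s = 9: P(9, 2) = 9 and P(9, 3) = 24; 16 is not s-gonal.
s = 12: P(12, 2) = 12 and P(12, 3) = 33; 16 is not s-gonal.
Hits: s ∈ {4} → 1.

1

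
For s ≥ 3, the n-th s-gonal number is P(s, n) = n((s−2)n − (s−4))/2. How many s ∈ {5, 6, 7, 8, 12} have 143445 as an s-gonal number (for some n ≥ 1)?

s = 5: P(5, 309) = 143067 and P(5, 310) = 143995; 143445 is not s-gonal.
s = 6: P(6, 268) = 143380 and P(6, 269) = 144453; 143445 is not s-gonal.
s = 7: P(7, 239) = 142444 and P(7, 240) = 143640; 143445 is not s-gonal.
s = 8: P(8, 219) = 143445. ✓
s = 12: P(12, 169) = 142129 and P(12, 170) = 143820; 143445 is not s-gonal.
Hits: s ∈ {8} → 1.

1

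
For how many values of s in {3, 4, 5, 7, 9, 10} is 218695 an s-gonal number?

1

s = 3: P(3, 660) = 218130 and P(3, 661) = 218791; 218695 is not s-gonal.
s = 4: P(4, 467) = 218089 and P(4, 468) = 219024; 218695 is not s-gonal.
s = 5: P(5, 382) = 218695. ✓
s = 7: P(7, 296) = 218596 and P(7, 297) = 220077; 218695 is not s-gonal.
s = 9: P(9, 250) = 218125 and P(9, 251) = 219876; 218695 is not s-gonal.
s = 10: P(10, 234) = 218322 and P(10, 235) = 220195; 218695 is not s-gonal.
Hits: s ∈ {5} → 1.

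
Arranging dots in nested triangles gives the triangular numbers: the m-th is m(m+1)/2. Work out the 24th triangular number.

300

The 24th triangular number is n(n+1)/2 with n = 24.
24·25/2 = 600/2 = 300.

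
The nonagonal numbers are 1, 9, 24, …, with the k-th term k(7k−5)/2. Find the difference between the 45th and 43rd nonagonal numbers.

611

45·(7·45 − 5)/2 = 6975 and 43·(7·43 − 5)/2 = 6364.
Difference: 6975 − 6364 = 611.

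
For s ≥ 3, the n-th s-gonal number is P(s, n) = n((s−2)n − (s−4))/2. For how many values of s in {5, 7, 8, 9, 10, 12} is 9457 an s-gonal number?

s = 5: P(5, 79) = 9322 and P(5, 80) = 9560; 9457 is not s-gonal.
s = 7: P(7, 61) = 9211 and P(7, 62) = 9517; 9457 is not s-gonal.
s = 8: P(8, 56) = 9296 and P(8, 57) = 9633; 9457 is not s-gonal.
s = 9: P(9, 52) = 9334 and P(9, 53) = 9699; 9457 is not s-gonal.
s = 10: P(10, 49) = 9457. ✓
s = 12: P(12, 43) = 9073 and P(12, 44) = 9504; 9457 is not s-gonal.
Hits: s ∈ {10} → 1.

1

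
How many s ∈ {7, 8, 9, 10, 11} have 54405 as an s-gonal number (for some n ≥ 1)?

s = 7: P(7, 147) = 53802 and P(7, 148) = 54538; 54405 is not s-gonal.
s = 8: P(8, 135) = 54405. ✓
s = 9: P(9, 125) = 54375 and P(9, 126) = 55251; 54405 is not s-gonal.
s = 10: P(10, 117) = 54405. ✓
s = 11: P(11, 110) = 54065 and P(11, 111) = 55056; 54405 is not s-gonal.
Hits: s ∈ {8, 10} → 2.

2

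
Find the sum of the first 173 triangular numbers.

Σ i(i+1)/2 = (Σi² + Σi) / 2 over i = 1..173.
Σi = 15051 and Σi² = 1740899.
(1·1740899 + 1·15051) / 2 = 1755950/2 = 877975.

877975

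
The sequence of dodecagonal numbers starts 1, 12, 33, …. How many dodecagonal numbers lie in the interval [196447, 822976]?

208

The n-th dodecagonal number is n(5n−4).
Smallest index with value ≥ 196447: n = 199 (giving 197209).
Largest index with value ≤ 822976: n = 406 (giving 822556).
Indices 199 through 406: 208 terms.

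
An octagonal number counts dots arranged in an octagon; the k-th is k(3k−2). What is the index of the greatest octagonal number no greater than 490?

Solve n(3n−2) ≤ 490 for integer n.
n = 13 gives 481 ≤ 490, while n = 14 gives 560 > 490; so the answer is index 13.

13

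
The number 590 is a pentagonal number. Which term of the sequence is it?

20

Set n(3n−1)/2 = 590, giving 3n² − n − 1180 = 0.
The discriminant is 1 + 24·590 = 14161, and √14161 = 119.
So n = (1 + 119) / 6 = 120/6 = 20.
Check: 20·(3·20 − 1)/2 = 590. ✓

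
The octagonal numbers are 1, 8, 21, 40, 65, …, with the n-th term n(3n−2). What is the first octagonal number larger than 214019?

Solve n(3n−2) > 214019 for integer n.
The largest n with value ≤ 214019 is 267 (since 213333 ≤ 214019 < 214936), so the first above is n = 268, value 214936.

214936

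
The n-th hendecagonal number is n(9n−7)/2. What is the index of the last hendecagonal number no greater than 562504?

353

Solve n(9n−7)/2 ≤ 562504 for integer n.
n = 353 gives 559505 ≤ 562504, while n = 354 gives 562683 > 562504; so the answer is index 353.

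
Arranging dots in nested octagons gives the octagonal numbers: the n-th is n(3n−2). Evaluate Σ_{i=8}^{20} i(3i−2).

Σ i(3i−2) = 3Σi² − 2Σi over i = 8..20.
Σi = 210 − 28 = 182 and Σi² = 2870 − 140 = 2730.
3·2730 − 2·182 = 7826.

7826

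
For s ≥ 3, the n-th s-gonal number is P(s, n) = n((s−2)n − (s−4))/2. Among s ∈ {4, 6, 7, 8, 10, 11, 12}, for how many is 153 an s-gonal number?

1

s = 4: P(4, 12) = 144 and P(4, 13) = 169; 153 is not s-gonal.
s = 6: P(6, 9) = 153. ✓
s = 7: P(7, 8) = 148 and P(7, 9) = 189; 153 is not s-gonal.
s = 8: P(8, 7) = 133 and P(8, 8) = 176; 153 is not s-gonal.
s = 10: P(10, 6) = 126 and P(10, 7) = 175; 153 is not s-gonal.
s = 11: P(11, 6) = 141 and P(11, 7) = 196; 153 is not s-gonal.
s = 12: P(12, 5) = 105 and P(12, 6) = 156; 153 is not s-gonal.
Hits: s ∈ {6} → 1.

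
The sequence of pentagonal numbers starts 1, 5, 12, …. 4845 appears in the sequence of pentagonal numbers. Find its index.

Set n(3n−1)/2 = 4845, giving 3n² − n − 9690 = 0.
The discriminant is 1 + 24·4845 = 116281, and √116281 = 341.
So n = (1 + 341) / 6 = 342/6 = 57.
Check: 57·(3·57 − 1)/2 = 4845. ✓

57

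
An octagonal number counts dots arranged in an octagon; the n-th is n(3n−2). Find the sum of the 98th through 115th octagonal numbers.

610101

Σ i(3i−2) = 3Σi² − 2Σi over i = 98..115.
Σi = 6670 − 4753 = 1917 and Σi² = 513590 − 308945 = 204645.
3·204645 − 2·1917 = 610101.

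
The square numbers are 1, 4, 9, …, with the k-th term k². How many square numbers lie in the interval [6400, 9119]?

The n-th square number is n².
Smallest index with value ≥ 6400: n = 80 (giving 6400).
Largest index with value ≤ 9119: n = 95 (giving 9025).
Indices 80 through 95: 16 terms.

16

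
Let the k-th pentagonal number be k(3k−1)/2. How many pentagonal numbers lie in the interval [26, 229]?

8

The n-th pentagonal number is n(3n−1)/2.
Smallest index with value ≥ 26: n = 5 (giving 35).
Largest index with value ≤ 229: n = 12 (giving 210).
Indices 5 through 12: 8 terms.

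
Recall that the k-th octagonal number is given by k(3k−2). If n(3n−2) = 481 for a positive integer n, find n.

13

Set n(3n−2) = 481, giving 3n² − 2n − 481 = 0.
So n = (2 + 76) / 6 = 78/6 = 13.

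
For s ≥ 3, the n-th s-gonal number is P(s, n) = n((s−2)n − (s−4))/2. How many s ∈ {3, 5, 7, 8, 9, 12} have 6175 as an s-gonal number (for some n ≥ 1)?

s = 3: P(3, 110) = 6105 and P(3, 111) = 6216; 6175 is not s-gonal.
s = 5: P(5, 64) = 6112 and P(5, 65) = 6305; 6175 is not s-gonal.
s = 7: P(7, 50) = 6175. ✓
s = 8: P(8, 45) = 5985 and P(8, 46) = 6256; 6175 is not s-gonal.
s = 9: P(9, 42) = 6069 and P(9, 43) = 6364; 6175 is not s-gonal.
s = 12: P(12, 35) = 5985 and P(12, 36) = 6336; 6175 is not s-gonal.
Hits: s ∈ {7} → 1.

1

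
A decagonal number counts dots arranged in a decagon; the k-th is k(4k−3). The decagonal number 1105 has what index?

Set n(4n−3) = 1105, giving 4n² − 3n − 1105 = 0.
So n = (3 + 133) / 8 = 136/8 = 17.
Check: 17·(4·17 − 3) = 1105. ✓

17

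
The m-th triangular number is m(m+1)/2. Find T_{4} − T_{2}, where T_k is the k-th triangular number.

7

4·5/2 = 10 and 2·3/2 = 3.
Difference: 10 − 3 = 7.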